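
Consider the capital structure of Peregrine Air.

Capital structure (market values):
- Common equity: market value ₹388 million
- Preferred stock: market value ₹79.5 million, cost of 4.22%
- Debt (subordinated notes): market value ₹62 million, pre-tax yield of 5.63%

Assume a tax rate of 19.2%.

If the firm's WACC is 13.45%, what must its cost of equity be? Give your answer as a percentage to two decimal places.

16.76%

Total capital V = 388 + 79.5 + 62 = 529.5.
Equity weight = 388/529.5 = 0.7328.
Preferred weight = 79.5/529.5 = 0.1501.
Subordinated notes weight = 62/529.5 = 0.1171.
Debt contribution = 0.1171 × 5.63% × (1 − 19.2%) = 0.5327%.
Preferred contribution = 0.1501 × 4.22% = 0.6336%.
Required equity contribution = 13.45% − 1.1663% = 12.2837%.
Re = 12.2837% / 0.7328 = 16.7635%.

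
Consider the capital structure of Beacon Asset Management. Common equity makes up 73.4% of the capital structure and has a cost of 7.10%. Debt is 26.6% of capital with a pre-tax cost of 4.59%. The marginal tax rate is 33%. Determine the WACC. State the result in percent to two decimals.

After-tax cost of debt = 4.59% × (1 − 33%) = 3.0753%.
WACC = 0.734 × 7.1000% + 0.266 × 3.0753% = 6.0294%.

6.03%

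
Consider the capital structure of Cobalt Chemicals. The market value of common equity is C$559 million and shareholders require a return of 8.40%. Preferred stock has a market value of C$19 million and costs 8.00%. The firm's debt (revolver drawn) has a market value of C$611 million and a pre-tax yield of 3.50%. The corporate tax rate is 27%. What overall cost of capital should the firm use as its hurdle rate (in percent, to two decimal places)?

Total capital V = 559 + 19 + 611 = 1189.
Equity: weight = 559/1189 = 0.4701; cost = 8.4%.
Preferred: weight = 19/1189 = 0.0160; cost = 8%.
Revolver drawn: weight = 611/1189 = 0.5139; after-tax cost = 3.5% × (1 − 27%) = 2.5550%.
WACC = 0.4701 × 8.4000% + 0.0160 × 8.0000% + 0.5139 × 2.5550% = 5.3900%.

5.39%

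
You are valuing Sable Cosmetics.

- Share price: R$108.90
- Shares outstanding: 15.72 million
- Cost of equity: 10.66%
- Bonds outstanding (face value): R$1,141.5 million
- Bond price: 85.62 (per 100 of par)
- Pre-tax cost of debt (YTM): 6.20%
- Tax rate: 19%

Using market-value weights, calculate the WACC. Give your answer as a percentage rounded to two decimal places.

8.61%

Market value of equity E = 108.9 × 15.72m = 1711.908m. Market value of debt D = 1141.5m × 85.62/100 = 977.3523m.
Total capital V = 1711.908 + 977.3523 = 2689.2603.
Equity: weight = 1711.908/2689.2603 = 0.6366; cost = 10.66%.
Bonds outstanding: weight = 977.3523/2689.2603 = 0.3634; after-tax cost = 6.2% × (1 − 19%) = 5.0220%.
WACC = 0.6366 × 10.6600% + 0.3634 × 5.0220% = 8.6110%.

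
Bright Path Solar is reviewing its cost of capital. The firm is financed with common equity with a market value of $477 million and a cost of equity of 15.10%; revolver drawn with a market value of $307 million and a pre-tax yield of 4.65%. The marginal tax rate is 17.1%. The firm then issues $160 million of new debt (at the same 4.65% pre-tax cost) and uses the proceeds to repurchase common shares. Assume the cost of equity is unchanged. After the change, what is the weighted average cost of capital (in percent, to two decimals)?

8.40%

After the change:
Total capital V = 317 + 467 = 784.
Equity: weight = 317/784 = 0.4043; cost = 15.1%.
Revolver drawn: weight = 467/784 = 0.5957; after-tax cost = 4.65% × (1 − 17.1%) = 3.8548%.
WACC = 0.4043 × 15.1000% + 0.5957 × 3.8548% = 8.4017%.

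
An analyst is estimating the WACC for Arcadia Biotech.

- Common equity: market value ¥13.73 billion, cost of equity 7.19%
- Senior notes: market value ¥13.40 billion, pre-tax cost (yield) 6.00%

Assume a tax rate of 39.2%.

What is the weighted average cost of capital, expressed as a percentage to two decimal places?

5.44%

Total capital V = 13.73 + 13.4 = 27.13.
Equity: weight = 13.73/27.13 = 0.5061; cost = 7.19%.
Senior notes: weight = 13.4/27.13 = 0.4939; after-tax cost = 6% × (1 − 39.2%) = 3.6480%.
WACC = 0.5061 × 7.1900% + 0.4939 × 3.6480% = 5.4405%.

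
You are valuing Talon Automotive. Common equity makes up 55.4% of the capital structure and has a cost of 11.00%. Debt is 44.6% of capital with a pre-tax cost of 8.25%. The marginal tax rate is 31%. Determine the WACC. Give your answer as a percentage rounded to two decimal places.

8.63%

After-tax cost of debt = 8.25% × (1 − 31%) = 5.6925%.
WACC = 0.554 × 11.0000% + 0.446 × 5.6925% = 8.6329%.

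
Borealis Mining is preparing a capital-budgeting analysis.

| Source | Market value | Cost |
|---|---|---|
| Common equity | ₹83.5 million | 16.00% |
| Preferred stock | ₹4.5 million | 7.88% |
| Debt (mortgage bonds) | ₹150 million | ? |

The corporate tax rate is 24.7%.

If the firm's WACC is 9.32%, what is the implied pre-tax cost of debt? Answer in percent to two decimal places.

7.50%

Total capital V = 83.5 + 4.5 + 150 = 238.
Equity weight = 83.5/238 = 0.3508.
Preferred weight = 4.5/238 = 0.0189.
Mortgage bonds weight = 150/238 = 0.6303.
Equity contribution = 0.3508 × 16% = 5.6134%.
Preferred contribution = 0.0189 × 7.88% = 0.1490%.
Remaining for debt = 9.32% − 5.7624% = 3.5576%.
Rd × (1 − 24.7%) × 0.6303 = 3.5576%  ⇒  Rd = 7.4962%.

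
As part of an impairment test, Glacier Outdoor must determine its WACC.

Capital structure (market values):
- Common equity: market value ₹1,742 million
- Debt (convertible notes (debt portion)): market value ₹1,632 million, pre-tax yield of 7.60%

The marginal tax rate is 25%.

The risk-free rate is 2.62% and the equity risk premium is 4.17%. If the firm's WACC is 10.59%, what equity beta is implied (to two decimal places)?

Total capital V = 1742 + 1632 = 3374.
Equity weight = 1742/3374 = 0.5163.
Convertible notes (debt portion) weight = 1632/3374 = 0.4837.
Debt contribution = 0.4837 × 7.6% × (1 − 25%) = 2.7571%.
Required equity contribution = 10.59% − 2.7571% = 7.8329%  ⇒  Re = 15.1712%.
CAPM: 15.1712% = 2.62% + β × 4.17%  ⇒  β = 3.0099.

3.01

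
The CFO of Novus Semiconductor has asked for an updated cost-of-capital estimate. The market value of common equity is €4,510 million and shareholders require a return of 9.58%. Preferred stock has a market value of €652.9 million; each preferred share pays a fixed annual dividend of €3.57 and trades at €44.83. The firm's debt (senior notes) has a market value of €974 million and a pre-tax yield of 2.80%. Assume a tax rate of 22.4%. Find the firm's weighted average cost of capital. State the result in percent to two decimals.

8.23%

Cost of preferred: Rp = 3.57 / 44.83 = 7.9634%.
Total capital V = 4510 + 652.9 + 974 = 6136.9.
Equity: weight = 4510/6136.9 = 0.7349; cost = 9.58%.
Preferred: weight = 652.9/6136.9 = 0.1064; cost = 7.9634%.
Senior notes: weight = 974/6136.9 = 0.1587; after-tax cost = 2.8% × (1 − 22.4%) = 2.1728%.
WACC = 0.7349 × 9.5800% + 0.1064 × 7.9634% + 0.1587 × 2.1728% = 8.2324%.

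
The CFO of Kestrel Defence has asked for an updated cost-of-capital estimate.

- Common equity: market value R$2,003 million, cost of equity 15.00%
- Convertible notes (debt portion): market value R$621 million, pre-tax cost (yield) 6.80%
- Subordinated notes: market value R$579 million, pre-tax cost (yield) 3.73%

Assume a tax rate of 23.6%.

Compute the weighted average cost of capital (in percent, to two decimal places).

10.90%

Total capital V = 2003 + 621 + 579 = 3203.
Equity: weight = 2003/3203 = 0.6254; cost = 15%.
Convertible notes (debt portion): weight = 621/3203 = 0.1939; after-tax cost = 6.8% × (1 − 23.6%) = 5.1952%.
Subordinated notes: weight = 579/3203 = 0.1808; after-tax cost = 3.73% × (1 − 23.6%) = 2.8497%.
WACC = 0.6254 × 15.0000% + 0.1939 × 5.1952% + 0.1808 × 2.8497% = 10.9027%.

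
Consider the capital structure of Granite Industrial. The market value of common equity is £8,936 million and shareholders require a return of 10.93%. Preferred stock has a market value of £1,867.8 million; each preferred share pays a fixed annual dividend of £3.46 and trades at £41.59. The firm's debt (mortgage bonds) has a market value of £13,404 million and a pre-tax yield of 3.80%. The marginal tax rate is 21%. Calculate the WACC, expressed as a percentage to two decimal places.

Cost of preferred: Rp = 3.46 / 41.59 = 8.3193%.
Total capital V = 8936 + 1867.8 + 13404 = 24207.8.
Equity: weight = 8936/24207.8 = 0.3691; cost = 10.93%.
Preferred: weight = 1867.8/24207.8 = 0.0772; cost = 8.3193%.
Mortgage bonds: weight = 13404/24207.8 = 0.5537; after-tax cost = 3.8% × (1 − 21%) = 3.0020%.
WACC = 0.3691 × 10.9300% + 0.0772 × 8.3193% + 0.5537 × 3.0020% = 6.3388%.

6.34%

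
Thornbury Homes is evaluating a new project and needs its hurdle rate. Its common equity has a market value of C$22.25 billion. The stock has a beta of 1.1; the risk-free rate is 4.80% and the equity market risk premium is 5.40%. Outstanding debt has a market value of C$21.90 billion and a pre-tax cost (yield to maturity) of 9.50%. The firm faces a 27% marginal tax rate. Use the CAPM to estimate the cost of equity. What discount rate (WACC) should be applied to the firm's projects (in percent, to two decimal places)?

8.85%

Cost of equity via CAPM: Re = 4.8% + 1.1 × 5.4% = 10.7400%.
Total capital V = 22.25 + 21.9 = 44.15.
Equity: weight = 22.25/44.15 = 0.5040; cost = 10.74%.
Debt: weight = 21.9/44.15 = 0.4960; after-tax cost = 9.5% × (1 − 27%) = 6.9350%.
WACC = 0.5040 × 10.7400% + 0.4960 × 6.9350% = 8.8526%.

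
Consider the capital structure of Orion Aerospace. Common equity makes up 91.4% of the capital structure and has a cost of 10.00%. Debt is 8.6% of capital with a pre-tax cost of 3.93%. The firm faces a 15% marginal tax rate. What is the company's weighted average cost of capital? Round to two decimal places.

After-tax cost of debt = 3.93% × (1 − 15%) = 3.3405%.
WACC = 0.914 × 10.0000% + 0.086 × 3.3405% = 9.4273%.

9.43%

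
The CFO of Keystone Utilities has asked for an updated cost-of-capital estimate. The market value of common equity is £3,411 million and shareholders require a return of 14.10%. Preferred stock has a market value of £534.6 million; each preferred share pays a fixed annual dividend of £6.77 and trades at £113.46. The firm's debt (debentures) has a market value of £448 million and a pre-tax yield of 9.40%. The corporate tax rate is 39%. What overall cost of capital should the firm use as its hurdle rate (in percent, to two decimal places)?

Cost of preferred: Rp = 6.77 / 113.46 = 5.9669%.
Total capital V = 3411 + 534.6 + 448 = 4393.6.
Equity: weight = 3411/4393.6 = 0.7764; cost = 14.1%.
Preferred: weight = 534.6/4393.6 = 0.1217; cost = 5.9669%.
Debentures: weight = 448/4393.6 = 0.1020; after-tax cost = 9.4% × (1 − 39%) = 5.7340%.
WACC = 0.7764 × 14.1000% + 0.1217 × 5.9669% + 0.1020 × 5.7340% = 12.2573%.

12.26%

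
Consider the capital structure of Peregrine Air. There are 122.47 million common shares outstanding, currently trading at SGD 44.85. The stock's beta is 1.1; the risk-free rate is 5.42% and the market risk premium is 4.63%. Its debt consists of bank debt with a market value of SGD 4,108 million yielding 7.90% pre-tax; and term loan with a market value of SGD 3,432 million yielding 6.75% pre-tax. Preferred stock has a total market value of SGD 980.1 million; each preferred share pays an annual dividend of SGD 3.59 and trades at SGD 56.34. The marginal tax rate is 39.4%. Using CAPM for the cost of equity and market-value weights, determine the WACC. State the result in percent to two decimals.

6.97%

Cost of equity via CAPM: Re = 5.42% + 1.1 × 4.63% = 10.5130%.
Cost of preferred: Rp = 3.59 / 56.34 = 6.3720%.
Market value of equity E = 44.85 × 122.47m = 5492.7795m.
Total capital V = 5492.7795 + 980.1 + 4108 + 3432 = 14012.8795.
Equity: weight = 5492.7795/14012.8795 = 0.3920; cost = 10.513%.
Preferred: weight = 980.1/14012.8795 = 0.0699; cost = 6.372%.
Bank debt: weight = 4108/14012.8795 = 0.2932; after-tax cost = 7.9% × (1 − 39.4%) = 4.7874%.
Term loan: weight = 3432/14012.8795 = 0.2449; after-tax cost = 6.75% × (1 − 39.4%) = 4.0905%.
WACC = 0.3920 × 10.5130% + 0.0699 × 6.3720% + 0.2932 × 4.7874% + 0.2449 × 4.0905% = 6.9719%.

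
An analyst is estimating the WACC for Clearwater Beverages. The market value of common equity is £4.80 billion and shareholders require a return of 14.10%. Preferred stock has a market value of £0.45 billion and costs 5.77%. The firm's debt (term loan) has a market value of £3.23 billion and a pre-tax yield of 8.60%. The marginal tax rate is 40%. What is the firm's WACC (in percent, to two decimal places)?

10.25%

Total capital V = 4.8 + 0.45 + 3.23 = 8.48.
Equity: weight = 4.8/8.48 = 0.5660; cost = 14.1%.
Preferred: weight = 0.45/8.48 = 0.0531; cost = 5.77%.
Term loan: weight = 3.23/8.48 = 0.3809; after-tax cost = 8.6% × (1 − 40%) = 5.1600%.
WACC = 0.5660 × 14.1000% + 0.0531 × 5.7700% + 0.3809 × 5.1600% = 10.2527%.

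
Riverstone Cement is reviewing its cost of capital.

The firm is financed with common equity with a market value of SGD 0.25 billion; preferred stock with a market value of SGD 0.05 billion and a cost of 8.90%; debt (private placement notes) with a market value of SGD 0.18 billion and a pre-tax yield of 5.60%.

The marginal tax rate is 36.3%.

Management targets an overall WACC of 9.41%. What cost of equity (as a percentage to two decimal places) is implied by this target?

13.72%

Total capital V = 0.25 + 0.05 + 0.18 = 0.48.
Equity weight = 0.25/0.48 = 0.5208.
Preferred weight = 0.05/0.48 = 0.1042.
Private placement notes weight = 0.18/0.48 = 0.3750.
Debt contribution = 0.3750 × 5.6% × (1 − 36.3%) = 1.3377%.
Preferred contribution = 0.1042 × 8.9% = 0.9271%.
Required equity contribution = 9.41% − 2.2648% = 7.1452%.
Re = 7.1452% / 0.5208 = 13.7188%.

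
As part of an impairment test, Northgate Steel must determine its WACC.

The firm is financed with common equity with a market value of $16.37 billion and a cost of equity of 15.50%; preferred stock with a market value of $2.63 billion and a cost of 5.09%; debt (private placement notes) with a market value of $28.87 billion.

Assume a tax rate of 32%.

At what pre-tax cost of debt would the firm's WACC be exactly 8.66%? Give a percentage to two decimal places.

Total capital V = 16.37 + 2.63 + 28.87 = 47.87.
Equity weight = 16.37/47.87 = 0.3420.
Preferred weight = 2.63/47.87 = 0.0549.
Private placement notes weight = 28.87/47.87 = 0.6031.
Equity contribution = 0.3420 × 15.5% = 5.3005%.
Preferred contribution = 0.0549 × 5.09% = 0.2796%.
Remaining for debt = 8.66% − 5.5801% = 3.0799%.
Rd × (1 − 32%) × 0.6031 = 3.0799%  ⇒  Rd = 7.5100%.

7.51%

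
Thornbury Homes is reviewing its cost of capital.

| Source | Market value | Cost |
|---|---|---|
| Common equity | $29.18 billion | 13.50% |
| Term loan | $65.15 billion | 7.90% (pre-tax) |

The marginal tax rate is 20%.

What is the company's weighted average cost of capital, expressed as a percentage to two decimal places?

8.54%

Total capital V = 29.18 + 65.15 = 94.33.
Equity: weight = 29.18/94.33 = 0.3093; cost = 13.5%.
Term loan: weight = 65.15/94.33 = 0.6907; after-tax cost = 7.9% × (1 − 20%) = 6.3200%.
WACC = 0.3093 × 13.5000% + 0.6907 × 6.3200% = 8.5411%.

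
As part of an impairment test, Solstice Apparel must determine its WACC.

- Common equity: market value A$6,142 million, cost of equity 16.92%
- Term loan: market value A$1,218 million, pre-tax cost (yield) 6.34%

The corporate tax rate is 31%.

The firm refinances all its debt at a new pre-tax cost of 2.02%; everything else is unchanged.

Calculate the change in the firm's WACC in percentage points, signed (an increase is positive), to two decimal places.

-0.49 pp

Current WACC:
Total capital V = 6142 + 1218 = 7360.
Equity: weight = 6142/7360 = 0.8345; cost = 16.92%.
Term loan: weight = 1218/7360 = 0.1655; after-tax cost = 6.34% × (1 − 31%) = 4.3746%.
WACC = 0.8345 × 16.9200% + 0.1655 × 4.3746% = 14.8439%.
After the change:
Total capital V = 6142 + 1218 = 7360.
Equity: weight = 6142/7360 = 0.8345; cost = 16.92%.
Term loan: weight = 1218/7360 = 0.1655; after-tax cost = 2.02% × (1 − 31%) = 1.3938%.
WACC = 0.8345 × 16.9200% + 0.1655 × 1.3938% = 14.3506%.
Change in WACC = 14.3506% − 14.8439% = -0.4933 pp.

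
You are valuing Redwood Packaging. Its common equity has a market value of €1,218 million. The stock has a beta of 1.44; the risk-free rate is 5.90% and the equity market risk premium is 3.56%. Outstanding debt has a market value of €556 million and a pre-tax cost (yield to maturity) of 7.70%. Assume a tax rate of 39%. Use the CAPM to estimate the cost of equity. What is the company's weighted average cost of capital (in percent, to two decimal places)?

9.04%

Cost of equity via CAPM: Re = 5.9% + 1.44 × 3.56% = 11.0264%.
Total capital V = 1218 + 556 = 1774.
Equity: weight = 1218/1774 = 0.6866; cost = 11.0264%.
Debt: weight = 556/1774 = 0.3134; after-tax cost = 7.7% × (1 − 39%) = 4.6970%.
WACC = 0.6866 × 11.0264% + 0.3134 × 4.6970% = 9.0427%.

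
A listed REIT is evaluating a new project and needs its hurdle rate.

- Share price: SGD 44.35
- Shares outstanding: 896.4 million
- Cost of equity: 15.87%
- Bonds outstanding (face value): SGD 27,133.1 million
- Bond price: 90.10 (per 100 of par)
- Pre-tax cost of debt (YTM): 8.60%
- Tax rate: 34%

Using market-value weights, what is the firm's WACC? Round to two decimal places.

Market value of equity E = 44.35 × 896.4m = 39755.34m. Market value of debt D = 27133.1m × 90.1/100 = 24446.9231m.
Total capital V = 39755.34 + 24446.9231 = 64202.2631.
Equity: weight = 39755.34/64202.2631 = 0.6192; cost = 15.87%.
Bonds outstanding: weight = 24446.9231/64202.2631 = 0.3808; after-tax cost = 8.6% × (1 − 34%) = 5.6760%.
WACC = 0.6192 × 15.8700% + 0.3808 × 5.6760% = 11.9883%.

11.99%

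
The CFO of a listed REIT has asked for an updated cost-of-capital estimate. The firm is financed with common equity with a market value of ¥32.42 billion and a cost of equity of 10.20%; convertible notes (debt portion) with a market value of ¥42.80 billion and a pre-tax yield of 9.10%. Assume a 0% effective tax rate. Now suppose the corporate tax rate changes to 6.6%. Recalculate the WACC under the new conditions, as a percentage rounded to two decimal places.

After the change:
Total capital V = 32.42 + 42.8 = 75.22.
Equity: weight = 32.42/75.22 = 0.4310; cost = 10.2%.
Convertible notes (debt portion): weight = 42.8/75.22 = 0.5690; after-tax cost = 9.1% × (1 − 6.6%) = 8.4994%.
WACC = 0.4310 × 10.2000% + 0.5690 × 8.4994% = 9.2324%.

9.23%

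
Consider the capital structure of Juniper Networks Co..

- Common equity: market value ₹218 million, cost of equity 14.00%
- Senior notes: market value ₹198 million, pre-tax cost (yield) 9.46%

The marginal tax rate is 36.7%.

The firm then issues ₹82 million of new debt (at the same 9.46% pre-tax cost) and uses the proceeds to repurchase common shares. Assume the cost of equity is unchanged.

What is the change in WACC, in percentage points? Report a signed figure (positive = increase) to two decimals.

Current WACC:
Total capital V = 218 + 198 = 416.
Equity: weight = 218/416 = 0.5240; cost = 14%.
Senior notes: weight = 198/416 = 0.4760; after-tax cost = 9.46% × (1 − 36.7%) = 5.9882%.
WACC = 0.5240 × 14.0000% + 0.4760 × 5.9882% = 10.1867%.
After the change:
Total capital V = 136 + 280 = 416.
Equity: weight = 136/416 = 0.3269; cost = 14%.
Senior notes: weight = 280/416 = 0.6731; after-tax cost = 9.46% × (1 − 36.7%) = 5.9882%.
WACC = 0.3269 × 14.0000% + 0.6731 × 5.9882% = 8.6074%.
Change in WACC = 8.6074% − 10.1867% = -1.5793 pp.

-1.58 pp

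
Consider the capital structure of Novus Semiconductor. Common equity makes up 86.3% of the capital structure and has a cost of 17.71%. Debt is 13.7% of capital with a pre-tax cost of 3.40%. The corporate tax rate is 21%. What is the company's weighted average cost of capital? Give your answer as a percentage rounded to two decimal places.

15.65%

After-tax cost of debt = 3.4% × (1 − 21%) = 2.6860%.
WACC = 0.863 × 17.7100% + 0.137 × 2.6860% = 15.6517%.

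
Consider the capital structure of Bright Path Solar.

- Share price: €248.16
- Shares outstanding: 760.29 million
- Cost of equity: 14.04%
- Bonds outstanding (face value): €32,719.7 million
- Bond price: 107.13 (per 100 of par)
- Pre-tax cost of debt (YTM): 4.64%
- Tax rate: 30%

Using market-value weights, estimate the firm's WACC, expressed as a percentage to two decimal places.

12.35%

Market value of equity E = 248.16 × 760.29m = 188673.5664m. Market value of debt D = 32719.7m × 107.13/100 = 35052.61461m.
Total capital V = 188673.5664 + 35052.61461 = 223726.18101.
Equity: weight = 188673.5664/223726.18101 = 0.8433; cost = 14.04%.
Bonds outstanding: weight = 35052.61461/223726.18101 = 0.1567; after-tax cost = 4.64% × (1 − 30%) = 3.2480%.
WACC = 0.8433 × 14.0400% + 0.1567 × 3.2480% = 12.3491%.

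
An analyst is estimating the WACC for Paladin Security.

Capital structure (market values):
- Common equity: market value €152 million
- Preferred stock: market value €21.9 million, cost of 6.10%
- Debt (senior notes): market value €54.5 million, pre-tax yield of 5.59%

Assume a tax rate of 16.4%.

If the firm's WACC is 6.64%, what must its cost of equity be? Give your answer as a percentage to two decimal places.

7.42%

Total capital V = 152 + 21.9 + 54.5 = 228.4.
Equity weight = 152/228.4 = 0.6655.
Preferred weight = 21.9/228.4 = 0.0959.
Senior notes weight = 54.5/228.4 = 0.2386.
Debt contribution = 0.2386 × 5.59% × (1 − 16.4%) = 1.1151%.
Preferred contribution = 0.0959 × 6.1% = 0.5849%.
Required equity contribution = 6.64% − 1.7000% = 4.9400%.
Re = 4.9400% / 0.6655 = 7.4230%.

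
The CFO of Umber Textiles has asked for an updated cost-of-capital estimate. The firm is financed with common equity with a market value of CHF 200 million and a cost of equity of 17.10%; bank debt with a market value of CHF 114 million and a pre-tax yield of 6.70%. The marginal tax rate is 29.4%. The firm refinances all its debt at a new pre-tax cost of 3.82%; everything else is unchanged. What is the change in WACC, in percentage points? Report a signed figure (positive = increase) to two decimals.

-0.74 pp

Current WACC:
Total capital V = 200 + 114 = 314.
Equity: weight = 200/314 = 0.6369; cost = 17.1%.
Bank debt: weight = 114/314 = 0.3631; after-tax cost = 6.7% × (1 − 29.4%) = 4.7302%.
WACC = 0.6369 × 17.1000% + 0.3631 × 4.7302% = 12.6091%.
After the change:
Total capital V = 200 + 114 = 314.
Equity: weight = 200/314 = 0.6369; cost = 17.1%.
Bank debt: weight = 114/314 = 0.3631; after-tax cost = 3.82% × (1 − 29.4%) = 2.6969%.
WACC = 0.6369 × 17.1000% + 0.3631 × 2.6969% = 11.8709%.
Change in WACC = 11.8709% − 12.6091% = -0.7382 pp.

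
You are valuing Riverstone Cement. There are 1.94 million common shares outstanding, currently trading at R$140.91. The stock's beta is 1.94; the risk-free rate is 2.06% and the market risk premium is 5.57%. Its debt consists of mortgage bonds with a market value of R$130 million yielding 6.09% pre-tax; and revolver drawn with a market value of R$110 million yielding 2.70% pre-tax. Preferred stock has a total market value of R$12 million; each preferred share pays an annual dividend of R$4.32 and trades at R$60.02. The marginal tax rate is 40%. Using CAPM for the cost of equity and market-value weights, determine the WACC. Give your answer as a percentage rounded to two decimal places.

Cost of equity via CAPM: Re = 2.06% + 1.94 × 5.57% = 12.8658%.
Cost of preferred: Rp = 4.32 / 60.02 = 7.1976%.
Market value of equity E = 140.91 × 1.94m = 273.3654m.
Total capital V = 273.3654 + 12 + 130 + 110 = 525.3654.
Equity: weight = 273.3654/525.3654 = 0.5203; cost = 12.8658%.
Preferred: weight = 12/525.3654 = 0.0228; cost = 7.1976%.
Mortgage bonds: weight = 130/525.3654 = 0.2474; after-tax cost = 6.09% × (1 − 40%) = 3.6540%.
Revolver drawn: weight = 110/525.3654 = 0.2094; after-tax cost = 2.7% × (1 − 40%) = 1.6200%.
WACC = 0.5203 × 12.8658% + 0.0228 × 7.1976% + 0.2474 × 3.6540% + 0.2094 × 1.6200% = 8.1023%.

8.10%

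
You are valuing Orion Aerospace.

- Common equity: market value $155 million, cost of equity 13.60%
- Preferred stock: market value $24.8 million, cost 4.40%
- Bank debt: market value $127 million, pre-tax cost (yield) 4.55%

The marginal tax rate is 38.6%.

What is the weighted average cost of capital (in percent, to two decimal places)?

Total capital V = 155 + 24.8 + 127 = 306.8.
Equity: weight = 155/306.8 = 0.5052; cost = 13.6%.
Preferred: weight = 24.8/306.8 = 0.0808; cost = 4.4%.
Bank debt: weight = 127/306.8 = 0.4140; after-tax cost = 4.55% × (1 − 38.6%) = 2.7937%.
WACC = 0.5052 × 13.6000% + 0.0808 × 4.4000% + 0.4140 × 2.7937% = 8.3831%.

8.38%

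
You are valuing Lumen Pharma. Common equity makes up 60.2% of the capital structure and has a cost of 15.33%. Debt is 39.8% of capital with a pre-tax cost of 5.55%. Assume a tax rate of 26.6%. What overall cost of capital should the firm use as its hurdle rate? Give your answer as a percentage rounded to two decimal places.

After-tax cost of debt = 5.55% × (1 − 26.6%) = 4.0737%.
WACC = 0.602 × 15.3300% + 0.398 × 4.0737% = 10.8500%.

10.85%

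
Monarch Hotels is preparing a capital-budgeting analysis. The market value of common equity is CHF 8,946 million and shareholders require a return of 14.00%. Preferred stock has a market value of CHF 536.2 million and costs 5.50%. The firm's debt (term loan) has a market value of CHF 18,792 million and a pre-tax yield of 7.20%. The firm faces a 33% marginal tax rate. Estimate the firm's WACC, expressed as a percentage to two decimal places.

7.74%

Total capital V = 8946 + 536.2 + 18792 = 28274.2.
Equity: weight = 8946/28274.2 = 0.3164; cost = 14%.
Preferred: weight = 536.2/28274.2 = 0.0190; cost = 5.5%.
Term loan: weight = 18792/28274.2 = 0.6646; after-tax cost = 7.2% × (1 − 33%) = 4.8240%.
WACC = 0.3164 × 14.0000% + 0.0190 × 5.5000% + 0.6646 × 4.8240% = 7.7401%.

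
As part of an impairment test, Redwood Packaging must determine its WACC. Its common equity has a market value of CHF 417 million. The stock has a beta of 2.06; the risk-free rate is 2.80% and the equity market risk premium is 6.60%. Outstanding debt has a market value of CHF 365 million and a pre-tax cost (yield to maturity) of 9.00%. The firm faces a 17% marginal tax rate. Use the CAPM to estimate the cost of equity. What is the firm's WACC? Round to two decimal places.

12.23%

Cost of equity via CAPM: Re = 2.8% + 2.06 × 6.6% = 16.3960%.
Total capital V = 417 + 365 = 782.
Equity: weight = 417/782 = 0.5332; cost = 16.396%.
Debt: weight = 365/782 = 0.4668; after-tax cost = 9% × (1 − 17%) = 7.4700%.
WACC = 0.5332 × 16.3960% + 0.4668 × 7.4700% = 12.2298%.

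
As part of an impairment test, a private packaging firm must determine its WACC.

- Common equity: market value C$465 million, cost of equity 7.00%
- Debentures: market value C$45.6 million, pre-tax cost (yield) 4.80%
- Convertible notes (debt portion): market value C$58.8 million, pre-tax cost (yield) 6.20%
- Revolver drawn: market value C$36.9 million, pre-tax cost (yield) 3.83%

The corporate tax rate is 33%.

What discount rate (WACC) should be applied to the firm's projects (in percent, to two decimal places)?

Total capital V = 465 + 45.6 + 58.8 + 36.9 = 606.3.
Equity: weight = 465/606.3 = 0.7669; cost = 7%.
Debentures: weight = 45.6/606.3 = 0.0752; after-tax cost = 4.8% × (1 − 33%) = 3.2160%.
Convertible notes (debt portion): weight = 58.8/606.3 = 0.0970; after-tax cost = 6.2% × (1 − 33%) = 4.1540%.
Revolver drawn: weight = 36.9/606.3 = 0.0609; after-tax cost = 3.83% × (1 − 33%) = 2.5661%.
WACC = 0.7669 × 7.0000% + 0.0752 × 3.2160% + 0.0970 × 4.1540% + 0.0609 × 2.5661% = 6.1695%.

6.17%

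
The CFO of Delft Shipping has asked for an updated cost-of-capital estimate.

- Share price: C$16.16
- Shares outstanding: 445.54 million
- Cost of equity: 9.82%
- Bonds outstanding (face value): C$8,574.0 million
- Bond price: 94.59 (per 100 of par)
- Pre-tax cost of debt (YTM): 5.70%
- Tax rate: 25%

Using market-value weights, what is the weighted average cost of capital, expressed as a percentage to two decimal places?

Market value of equity E = 16.16 × 445.54m = 7199.9264m. Market value of debt D = 8574m × 94.59/100 = 8110.1466m.
Total capital V = 7199.9264 + 8110.1466 = 15310.073.
Equity: weight = 7199.9264/15310.073 = 0.4703; cost = 9.82%.
Bonds outstanding: weight = 8110.1466/15310.073 = 0.5297; after-tax cost = 5.7% × (1 − 25%) = 4.2750%.
WACC = 0.4703 × 9.8200% + 0.5297 × 4.2750% = 6.8827%.

6.88%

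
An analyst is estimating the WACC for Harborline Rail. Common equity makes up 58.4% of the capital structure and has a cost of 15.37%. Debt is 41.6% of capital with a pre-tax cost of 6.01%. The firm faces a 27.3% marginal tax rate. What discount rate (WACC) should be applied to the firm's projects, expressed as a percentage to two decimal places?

After-tax cost of debt = 6.01% × (1 − 27.3%) = 4.3693%.
WACC = 0.584 × 15.3700% + 0.416 × 4.3693% = 10.7937%.

10.79%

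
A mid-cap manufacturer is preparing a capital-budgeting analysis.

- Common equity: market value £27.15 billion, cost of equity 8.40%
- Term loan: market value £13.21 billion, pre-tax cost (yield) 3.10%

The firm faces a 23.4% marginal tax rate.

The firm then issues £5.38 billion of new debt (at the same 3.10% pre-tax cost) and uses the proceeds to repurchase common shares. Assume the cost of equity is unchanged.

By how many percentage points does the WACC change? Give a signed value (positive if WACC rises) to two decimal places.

-0.80 pp

Current WACC:
Total capital V = 27.15 + 13.21 = 40.36.
Equity: weight = 27.15/40.36 = 0.6727; cost = 8.4%.
Term loan: weight = 13.21/40.36 = 0.3273; after-tax cost = 3.1% × (1 − 23.4%) = 2.3746%.
WACC = 0.6727 × 8.4000% + 0.3273 × 2.3746% = 6.4279%.
After the change:
Total capital V = 21.77 + 18.59 = 40.36.
Equity: weight = 21.77/40.36 = 0.5394; cost = 8.4%.
Term loan: weight = 18.59/40.36 = 0.4606; after-tax cost = 3.1% × (1 − 23.4%) = 2.3746%.
WACC = 0.5394 × 8.4000% + 0.4606 × 2.3746% = 5.6247%.
Change in WACC = 5.6247% − 6.4279% = -0.8032 pp.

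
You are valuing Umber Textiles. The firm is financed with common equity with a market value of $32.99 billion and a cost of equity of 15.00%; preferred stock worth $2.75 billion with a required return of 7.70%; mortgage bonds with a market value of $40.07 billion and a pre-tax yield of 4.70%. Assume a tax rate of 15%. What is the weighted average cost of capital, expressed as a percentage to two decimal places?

8.92%

Total capital V = 32.99 + 2.75 + 40.07 = 75.81.
Equity: weight = 32.99/75.81 = 0.4352; cost = 15%.
Preferred: weight = 2.75/75.81 = 0.0363; cost = 7.7%.
Mortgage bonds: weight = 40.07/75.81 = 0.5286; after-tax cost = 4.7% × (1 − 15%) = 3.9950%.
WACC = 0.4352 × 15.0000% + 0.0363 × 7.7000% + 0.5286 × 3.9950% = 8.9184%.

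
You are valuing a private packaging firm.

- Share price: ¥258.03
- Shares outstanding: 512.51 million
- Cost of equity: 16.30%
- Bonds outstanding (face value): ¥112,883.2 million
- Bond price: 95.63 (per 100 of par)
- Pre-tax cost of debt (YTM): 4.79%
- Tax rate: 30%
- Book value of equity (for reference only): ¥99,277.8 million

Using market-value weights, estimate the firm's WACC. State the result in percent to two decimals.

Market value of equity E = 258.03 × 512.51m = 132242.9553m. Market value of debt D = 112883.2m × 95.63/100 = 107950.20416m.
Total capital V = 132242.9553 + 107950.20416 = 240193.15946.
Equity: weight = 132242.9553/240193.15946 = 0.5506; cost = 16.3%.
Bonds outstanding: weight = 107950.20416/240193.15946 = 0.4494; after-tax cost = 4.79% × (1 − 30%) = 3.3530%.
WACC = 0.5506 × 16.3000% + 0.4494 × 3.3530% = 10.4812%.

10.48%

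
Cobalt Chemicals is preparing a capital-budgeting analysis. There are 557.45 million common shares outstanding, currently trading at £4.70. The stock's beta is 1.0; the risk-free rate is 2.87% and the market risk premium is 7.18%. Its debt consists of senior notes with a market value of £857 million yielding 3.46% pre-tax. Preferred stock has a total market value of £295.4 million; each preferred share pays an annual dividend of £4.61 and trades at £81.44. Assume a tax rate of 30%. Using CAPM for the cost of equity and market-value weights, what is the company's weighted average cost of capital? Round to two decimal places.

Cost of equity via CAPM: Re = 2.87% + 1.0 × 7.18% = 10.0500%.
Cost of preferred: Rp = 4.61 / 81.44 = 5.6606%.
Market value of equity E = 4.7 × 557.45m = 2620.015m.
Total capital V = 2620.015 + 295.4 + 857 = 3772.415.
Equity: weight = 2620.015/3772.415 = 0.6945; cost = 10.05%.
Preferred: weight = 295.4/3772.415 = 0.0783; cost = 5.6606%.
Senior notes: weight = 857/3772.415 = 0.2272; after-tax cost = 3.46% × (1 − 30%) = 2.4220%.
WACC = 0.6945 × 10.0500% + 0.0783 × 5.6606% + 0.2272 × 2.4220% = 7.9734%.

7.97%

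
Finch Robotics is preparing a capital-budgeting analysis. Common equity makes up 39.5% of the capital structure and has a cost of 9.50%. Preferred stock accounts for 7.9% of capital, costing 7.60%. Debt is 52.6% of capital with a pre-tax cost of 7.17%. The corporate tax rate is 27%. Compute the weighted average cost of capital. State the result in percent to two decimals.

After-tax cost of debt = 7.17% × (1 − 27%) = 5.2341%.
WACC = 0.395 × 9.5000% + 0.079 × 7.6000% + 0.526 × 5.2341% = 7.1060%.

7.11%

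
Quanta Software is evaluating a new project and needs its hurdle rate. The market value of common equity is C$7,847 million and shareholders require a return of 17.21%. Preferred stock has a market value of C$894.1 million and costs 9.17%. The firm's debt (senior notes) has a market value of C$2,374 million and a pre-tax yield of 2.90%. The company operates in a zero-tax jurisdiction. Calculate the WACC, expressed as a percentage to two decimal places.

Total capital V = 7847 + 894.1 + 2374 = 11115.1.
Equity: weight = 7847/11115.1 = 0.7060; cost = 17.21%.
Preferred: weight = 894.1/11115.1 = 0.0804; cost = 9.17%.
Senior notes: weight = 2374/11115.1 = 0.2136; after-tax cost = 2.9% × (1 − 0%) = 2.9000%.
WACC = 0.7060 × 17.2100% + 0.0804 × 9.1700% + 0.2136 × 2.9000% = 13.5069%.

13.51%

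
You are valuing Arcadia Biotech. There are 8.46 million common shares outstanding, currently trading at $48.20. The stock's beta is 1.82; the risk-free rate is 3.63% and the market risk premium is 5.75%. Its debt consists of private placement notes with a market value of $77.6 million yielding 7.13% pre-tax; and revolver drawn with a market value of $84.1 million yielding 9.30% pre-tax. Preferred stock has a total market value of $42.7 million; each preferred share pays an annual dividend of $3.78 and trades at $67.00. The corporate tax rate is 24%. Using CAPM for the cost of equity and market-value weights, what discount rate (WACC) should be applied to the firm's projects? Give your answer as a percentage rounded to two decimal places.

11.44%

Cost of equity via CAPM: Re = 3.63% + 1.82 × 5.75% = 14.0950%.
Cost of preferred: Rp = 3.78 / 67.0 = 5.6418%.
Market value of equity E = 48.2 × 8.46m = 407.772m.
Total capital V = 407.772 + 42.7 + 77.6 + 84.1 = 612.172.
Equity: weight = 407.772/612.172 = 0.6661; cost = 14.095%.
Preferred: weight = 42.7/612.172 = 0.0698; cost = 5.6418%.
Private placement notes: weight = 77.6/612.172 = 0.1268; after-tax cost = 7.13% × (1 − 24%) = 5.4188%.
Revolver drawn: weight = 84.1/612.172 = 0.1374; after-tax cost = 9.3% × (1 − 24%) = 7.0680%.
WACC = 0.6661 × 14.0950% + 0.0698 × 5.6418% + 0.1268 × 5.4188% + 0.1374 × 7.0680% = 11.4402%.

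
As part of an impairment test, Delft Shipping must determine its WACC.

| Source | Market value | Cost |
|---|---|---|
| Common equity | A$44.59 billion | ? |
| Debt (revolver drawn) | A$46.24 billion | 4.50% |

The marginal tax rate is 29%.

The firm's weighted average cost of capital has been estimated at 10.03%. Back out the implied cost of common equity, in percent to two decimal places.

Total capital V = 44.59 + 46.24 = 90.83.
Equity weight = 44.59/90.83 = 0.4909.
Revolver drawn weight = 46.24/90.83 = 0.5091.
Debt contribution = 0.5091 × 4.5% × (1 − 29%) = 1.6265%.
Required equity contribution = 10.03% − 1.6265% = 8.4035%.
Re = 8.4035% / 0.4909 = 17.1179%.

17.12%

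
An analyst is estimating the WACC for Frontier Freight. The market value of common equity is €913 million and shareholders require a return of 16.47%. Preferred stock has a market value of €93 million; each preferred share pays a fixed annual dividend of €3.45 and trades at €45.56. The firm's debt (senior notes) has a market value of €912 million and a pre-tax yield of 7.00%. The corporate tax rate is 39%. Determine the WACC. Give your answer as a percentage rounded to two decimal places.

Cost of preferred: Rp = 3.45 / 45.56 = 7.5724%.
Total capital V = 913 + 93 + 912 = 1918.
Equity: weight = 913/1918 = 0.4760; cost = 16.47%.
Preferred: weight = 93/1918 = 0.0485; cost = 7.5724%.
Senior notes: weight = 912/1918 = 0.4755; after-tax cost = 7% × (1 − 39%) = 4.2700%.
WACC = 0.4760 × 16.4700% + 0.0485 × 7.5724% + 0.4755 × 4.2700% = 10.2375%.

10.24%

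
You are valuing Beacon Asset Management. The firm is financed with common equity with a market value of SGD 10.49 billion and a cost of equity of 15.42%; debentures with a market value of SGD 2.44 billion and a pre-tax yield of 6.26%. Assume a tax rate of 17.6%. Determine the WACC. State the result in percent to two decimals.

13.48%

Total capital V = 10.49 + 2.44 = 12.93.
Equity: weight = 10.49/12.93 = 0.8113; cost = 15.42%.
Debentures: weight = 2.44/12.93 = 0.1887; after-tax cost = 6.26% × (1 − 17.6%) = 5.1582%.
WACC = 0.8113 × 15.4200% + 0.1887 × 5.1582% = 13.4835%.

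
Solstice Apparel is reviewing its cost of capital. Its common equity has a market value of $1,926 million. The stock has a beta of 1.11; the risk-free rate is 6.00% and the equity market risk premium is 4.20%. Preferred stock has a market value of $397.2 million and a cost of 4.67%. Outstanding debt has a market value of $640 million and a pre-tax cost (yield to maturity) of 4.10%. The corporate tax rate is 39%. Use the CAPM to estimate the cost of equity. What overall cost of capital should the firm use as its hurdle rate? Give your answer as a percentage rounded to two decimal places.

Cost of equity via CAPM: Re = 6.0% + 1.11 × 4.2% = 10.6620%.
Total capital V = 1926 + 397.2 + 640 = 2963.2.
Equity: weight = 1926/2963.2 = 0.6500; cost = 10.662%.
Preferred: weight = 397.2/2963.2 = 0.1340; cost = 4.67%.
Debt: weight = 640/2963.2 = 0.2160; after-tax cost = 4.1% × (1 − 39%) = 2.5010%.
WACC = 0.6500 × 10.6620% + 0.1340 × 4.6700% + 0.2160 × 2.5010% = 8.0962%.

8.10%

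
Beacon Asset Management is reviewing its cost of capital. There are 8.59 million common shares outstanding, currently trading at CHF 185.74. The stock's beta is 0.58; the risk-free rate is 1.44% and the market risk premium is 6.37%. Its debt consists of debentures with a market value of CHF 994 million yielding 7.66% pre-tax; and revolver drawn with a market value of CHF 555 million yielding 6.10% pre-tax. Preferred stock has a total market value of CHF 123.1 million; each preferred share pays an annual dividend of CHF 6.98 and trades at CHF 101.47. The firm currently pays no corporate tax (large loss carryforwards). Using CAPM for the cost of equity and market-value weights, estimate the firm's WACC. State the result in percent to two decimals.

Cost of equity via CAPM: Re = 1.44% + 0.58 × 6.37% = 5.1346%.
Cost of preferred: Rp = 6.98 / 101.47 = 6.8789%.
Market value of equity E = 185.74 × 8.59m = 1595.5066m.
Total capital V = 1595.5066 + 123.1 + 994 + 555 = 3267.6066.
Equity: weight = 1595.5066/3267.6066 = 0.4883; cost = 5.1346%.
Preferred: weight = 123.1/3267.6066 = 0.0377; cost = 6.8789%.
Debentures: weight = 994/3267.6066 = 0.3042; after-tax cost = 7.66% × (1 − 0%) = 7.6600%.
Revolver drawn: weight = 555/3267.6066 = 0.1698; after-tax cost = 6.1% × (1 − 0%) = 6.1000%.
WACC = 0.4883 × 5.1346% + 0.0377 × 6.8789% + 0.3042 × 7.6600% + 0.1698 × 6.1000% = 6.1325%.

6.13%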